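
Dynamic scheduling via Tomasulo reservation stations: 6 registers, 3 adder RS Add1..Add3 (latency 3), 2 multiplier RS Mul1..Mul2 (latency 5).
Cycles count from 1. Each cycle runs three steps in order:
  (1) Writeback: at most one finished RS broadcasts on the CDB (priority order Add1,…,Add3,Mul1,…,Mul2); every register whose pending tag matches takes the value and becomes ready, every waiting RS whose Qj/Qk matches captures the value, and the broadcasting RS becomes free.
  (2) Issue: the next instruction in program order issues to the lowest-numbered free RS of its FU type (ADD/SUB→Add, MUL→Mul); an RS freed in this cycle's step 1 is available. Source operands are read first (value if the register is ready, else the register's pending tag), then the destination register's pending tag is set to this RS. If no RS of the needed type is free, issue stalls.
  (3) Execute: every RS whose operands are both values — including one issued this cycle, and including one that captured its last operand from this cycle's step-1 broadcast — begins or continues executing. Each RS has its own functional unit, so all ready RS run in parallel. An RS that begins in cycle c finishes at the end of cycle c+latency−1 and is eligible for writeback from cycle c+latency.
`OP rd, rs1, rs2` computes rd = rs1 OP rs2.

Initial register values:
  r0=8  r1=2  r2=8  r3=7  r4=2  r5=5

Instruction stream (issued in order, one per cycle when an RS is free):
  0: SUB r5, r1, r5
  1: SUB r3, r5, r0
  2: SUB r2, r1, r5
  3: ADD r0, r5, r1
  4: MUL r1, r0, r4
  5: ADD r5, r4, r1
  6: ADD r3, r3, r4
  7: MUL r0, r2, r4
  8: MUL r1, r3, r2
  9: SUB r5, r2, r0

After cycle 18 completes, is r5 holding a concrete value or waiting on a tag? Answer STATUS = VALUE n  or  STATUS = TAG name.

  c1: issue SUB r5<-Add1  regs: r0:8,r1:2,r2:8,r3:7,r4:2,r5:Add1
  c2: issue SUB r3<-Add2  regs: r0:8,r1:2,r2:8,r3:Add2,r4:2,r5:Add1
  c3: issue SUB r2<-Add3  regs: r0:8,r1:2,r2:Add3,r3:Add2,r4:2,r5:Add1
  c4: CDB Add1=-3; issue ADD r0<-Add1  regs: r0:Add1,r1:2,r2:Add3,r3:Add2,r4:2,r5:-3
  c5: issue MUL r1<-Mul1  regs: r0:Add1,r1:Mul1,r2:Add3,r3:Add2,r4:2,r5:-3
  c6: stall  regs: r0:Add1,r1:Mul1,r2:Add3,r3:Add2,r4:2,r5:-3
  c7: CDB Add1=-1; issue ADD r5<-Add1  regs: r0:-1,r1:Mul1,r2:Add3,r3:Add2,r4:2,r5:Add1
  c8: CDB Add2=-11; issue ADD r3<-Add2  regs: r0:-1,r1:Mul1,r2:Add3,r3:Add2,r4:2,r5:Add1
  c9: CDB Add3=5; issue MUL r0<-Mul2  regs: r0:Mul2,r1:Mul1,r2:5,r3:Add2,r4:2,r5:Add1
  c10: stall  regs: r0:Mul2,r1:Mul1,r2:5,r3:Add2,r4:2,r5:Add1
  c11: CDB Add2=-9; stall  regs: r0:Mul2,r1:Mul1,r2:5,r3:-9,r4:2,r5:Add1
  c12: CDB Mul1=-2; issue MUL r1<-Mul1  regs: r0:Mul2,r1:Mul1,r2:5,r3:-9,r4:2,r5:Add1
  c13: issue SUB r5<-Add2  regs: r0:Mul2,r1:Mul1,r2:5,r3:-9,r4:2,r5:Add2
  c14: CDB Mul2=10  regs: r0:10,r1:Mul1,r2:5,r3:-9,r4:2,r5:Add2
  c15: CDB Add1=0  regs: r0:10,r1:Mul1,r2:5,r3:-9,r4:2,r5:Add2
  c16: -  regs: r0:10,r1:Mul1,r2:5,r3:-9,r4:2,r5:Add2
  c17: CDB Add2=-5  regs: r0:10,r1:Mul1,r2:5,r3:-9,r4:2,r5:-5
  c18: CDB Mul1=-45  regs: r0:10,r1:-45,r2:5,r3:-9,r4:2,r5:-5

STATUS = VALUE -5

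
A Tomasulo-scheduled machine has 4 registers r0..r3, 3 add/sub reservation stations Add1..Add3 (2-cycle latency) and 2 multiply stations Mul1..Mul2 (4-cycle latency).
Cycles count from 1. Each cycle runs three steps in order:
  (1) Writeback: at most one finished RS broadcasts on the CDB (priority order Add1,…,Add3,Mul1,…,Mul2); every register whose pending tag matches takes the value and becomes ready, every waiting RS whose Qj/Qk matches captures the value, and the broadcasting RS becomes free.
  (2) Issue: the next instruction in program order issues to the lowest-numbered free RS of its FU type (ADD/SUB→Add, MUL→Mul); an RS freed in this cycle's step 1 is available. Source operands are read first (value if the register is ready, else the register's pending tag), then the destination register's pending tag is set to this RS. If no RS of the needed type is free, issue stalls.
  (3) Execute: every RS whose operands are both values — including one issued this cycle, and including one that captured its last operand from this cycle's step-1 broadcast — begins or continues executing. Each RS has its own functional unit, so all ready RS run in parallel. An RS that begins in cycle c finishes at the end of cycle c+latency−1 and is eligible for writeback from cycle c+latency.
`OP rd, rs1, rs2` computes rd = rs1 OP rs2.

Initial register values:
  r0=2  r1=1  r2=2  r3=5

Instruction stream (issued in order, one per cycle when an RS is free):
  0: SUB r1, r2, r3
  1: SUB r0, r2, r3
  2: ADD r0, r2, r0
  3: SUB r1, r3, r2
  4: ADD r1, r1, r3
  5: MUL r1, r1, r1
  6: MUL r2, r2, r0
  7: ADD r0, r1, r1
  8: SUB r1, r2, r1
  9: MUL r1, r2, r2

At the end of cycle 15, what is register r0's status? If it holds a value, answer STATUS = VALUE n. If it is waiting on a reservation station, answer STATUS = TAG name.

STATUS = VALUE 128

  c1: issue SUB r1<-Add1  regs: r0:2,r1:Add1,r2:2,r3:5
  c2: issue SUB r0<-Add2  regs: r0:Add2,r1:Add1,r2:2,r3:5
  c3: CDB Add1=-3; issue ADD r0<-Add1  regs: r0:Add1,r1:-3,r2:2,r3:5
  c4: CDB Add2=-3; issue SUB r1<-Add2  regs: r0:Add1,r1:Add2,r2:2,r3:5
  c5: issue ADD r1<-Add3  regs: r0:Add1,r1:Add3,r2:2,r3:5
  c6: CDB Add1=-1; issue MUL r1<-Mul1  regs: r0:-1,r1:Mul1,r2:2,r3:5
  c7: CDB Add2=3; issue MUL r2<-Mul2  regs: r0:-1,r1:Mul1,r2:Mul2,r3:5
  c8: issue ADD r0<-Add1  regs: r0:Add1,r1:Mul1,r2:Mul2,r3:5
  c9: CDB Add3=8; issue SUB r1<-Add2  regs: r0:Add1,r1:Add2,r2:Mul2,r3:5
  c10: stall  regs: r0:Add1,r1:Add2,r2:Mul2,r3:5
  c11: CDB Mul2=-2; issue MUL r1<-Mul2  regs: r0:Add1,r1:Mul2,r2:-2,r3:5
  c12: -  regs: r0:Add1,r1:Mul2,r2:-2,r3:5
  c13: CDB Mul1=64  regs: r0:Add1,r1:Mul2,r2:-2,r3:5
  c14: -  regs: r0:Add1,r1:Mul2,r2:-2,r3:5
  c15: CDB Add1=128  regs: r0:128,r1:Mul2,r2:-2,r3:5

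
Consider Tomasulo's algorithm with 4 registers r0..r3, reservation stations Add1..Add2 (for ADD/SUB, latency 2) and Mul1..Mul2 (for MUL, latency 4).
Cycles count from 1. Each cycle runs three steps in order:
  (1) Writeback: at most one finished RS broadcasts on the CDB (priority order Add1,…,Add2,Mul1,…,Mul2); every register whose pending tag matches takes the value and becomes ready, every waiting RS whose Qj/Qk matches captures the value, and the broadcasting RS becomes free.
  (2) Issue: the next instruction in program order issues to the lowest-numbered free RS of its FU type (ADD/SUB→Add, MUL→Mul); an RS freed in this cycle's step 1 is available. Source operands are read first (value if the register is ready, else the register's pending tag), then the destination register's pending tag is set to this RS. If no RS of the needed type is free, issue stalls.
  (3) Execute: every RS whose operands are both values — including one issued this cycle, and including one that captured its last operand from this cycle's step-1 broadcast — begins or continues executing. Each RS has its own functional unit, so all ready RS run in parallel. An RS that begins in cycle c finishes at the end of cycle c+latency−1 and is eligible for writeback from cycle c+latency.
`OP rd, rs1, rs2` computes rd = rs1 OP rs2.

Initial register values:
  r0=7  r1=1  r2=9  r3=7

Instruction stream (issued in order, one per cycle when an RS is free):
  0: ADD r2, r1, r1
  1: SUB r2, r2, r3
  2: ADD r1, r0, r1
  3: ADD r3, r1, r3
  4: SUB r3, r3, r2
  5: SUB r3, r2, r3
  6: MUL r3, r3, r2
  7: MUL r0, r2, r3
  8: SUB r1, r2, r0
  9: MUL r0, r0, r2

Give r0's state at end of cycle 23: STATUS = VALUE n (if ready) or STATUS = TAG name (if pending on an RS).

STATUS = VALUE 3125

  c1: issue ADD r2<-Add1  regs: r0:7,r1:1,r2:Add1,r3:7
  c2: issue SUB r2<-Add2  regs: r0:7,r1:1,r2:Add2,r3:7
  c3: CDB Add1=2; issue ADD r1<-Add1  regs: r0:7,r1:Add1,r2:Add2,r3:7
  c4: stall  regs: r0:7,r1:Add1,r2:Add2,r3:7
  c5: CDB Add1=8; issue ADD r3<-Add1  regs: r0:7,r1:8,r2:Add2,r3:Add1
  c6: CDB Add2=-5; issue SUB r3<-Add2  regs: r0:7,r1:8,r2:-5,r3:Add2
  c7: CDB Add1=15; issue SUB r3<-Add1  regs: r0:7,r1:8,r2:-5,r3:Add1
  c8: issue MUL r3<-Mul1  regs: r0:7,r1:8,r2:-5,r3:Mul1
  c9: CDB Add2=20; issue MUL r0<-Mul2  regs: r0:Mul2,r1:8,r2:-5,r3:Mul1
  c10: issue SUB r1<-Add2  regs: r0:Mul2,r1:Add2,r2:-5,r3:Mul1
  c11: CDB Add1=-25; stall  regs: r0:Mul2,r1:Add2,r2:-5,r3:Mul1
  c12: stall  regs: r0:Mul2,r1:Add2,r2:-5,r3:Mul1
  c13: stall  regs: r0:Mul2,r1:Add2,r2:-5,r3:Mul1
  c14: stall  regs: r0:Mul2,r1:Add2,r2:-5,r3:Mul1
  c15: CDB Mul1=125; issue MUL r0<-Mul1  regs: r0:Mul1,r1:Add2,r2:-5,r3:125
  c16: -  regs: r0:Mul1,r1:Add2,r2:-5,r3:125
  c17: -  regs: r0:Mul1,r1:Add2,r2:-5,r3:125
  c18: -  regs: r0:Mul1,r1:Add2,r2:-5,r3:125
  c19: CDB Mul2=-625  regs: r0:Mul1,r1:Add2,r2:-5,r3:125
  c20: -  regs: r0:Mul1,r1:Add2,r2:-5,r3:125
  c21: CDB Add2=620  regs: r0:Mul1,r1:620,r2:-5,r3:125
  c22: -  regs: r0:Mul1,r1:620,r2:-5,r3:125
  c23: CDB Mul1=3125  regs: r0:3125,r1:620,r2:-5,r3:125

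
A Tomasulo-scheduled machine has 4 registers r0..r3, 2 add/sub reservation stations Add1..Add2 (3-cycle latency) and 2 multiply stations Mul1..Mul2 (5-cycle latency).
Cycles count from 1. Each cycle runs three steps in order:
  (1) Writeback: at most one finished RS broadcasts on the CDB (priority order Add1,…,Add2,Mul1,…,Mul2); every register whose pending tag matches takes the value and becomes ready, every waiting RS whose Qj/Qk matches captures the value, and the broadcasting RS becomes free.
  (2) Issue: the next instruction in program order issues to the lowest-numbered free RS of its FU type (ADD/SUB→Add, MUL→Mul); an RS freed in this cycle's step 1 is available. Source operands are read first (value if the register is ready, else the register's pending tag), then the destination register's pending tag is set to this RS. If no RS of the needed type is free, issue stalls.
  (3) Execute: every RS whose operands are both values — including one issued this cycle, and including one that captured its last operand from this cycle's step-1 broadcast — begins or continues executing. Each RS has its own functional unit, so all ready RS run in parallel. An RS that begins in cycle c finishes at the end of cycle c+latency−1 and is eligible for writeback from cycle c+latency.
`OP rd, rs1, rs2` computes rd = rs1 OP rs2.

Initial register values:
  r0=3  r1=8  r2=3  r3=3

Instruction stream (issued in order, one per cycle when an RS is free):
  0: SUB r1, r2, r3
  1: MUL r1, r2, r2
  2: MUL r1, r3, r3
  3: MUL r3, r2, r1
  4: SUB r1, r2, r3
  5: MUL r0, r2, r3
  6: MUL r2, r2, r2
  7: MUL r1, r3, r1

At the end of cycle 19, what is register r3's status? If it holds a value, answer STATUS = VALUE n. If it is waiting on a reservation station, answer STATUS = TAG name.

STATUS = VALUE 27

cycle 1: issue SUB r1<-Add1 // r0:3,r1:Add1,r2:3,r3:3
cycle 2: issue MUL r1<-Mul1 // r0:3,r1:Mul1,r2:3,r3:3
cycle 3: issue MUL r1<-Mul2 // r0:3,r1:Mul2,r2:3,r3:3
cycle 4: CDB Add1=0; stall // r0:3,r1:Mul2,r2:3,r3:3
cycle 5: stall // r0:3,r1:Mul2,r2:3,r3:3
cycle 6: stall // r0:3,r1:Mul2,r2:3,r3:3
cycle 7: CDB Mul1=9; issue MUL r3<-Mul1 // r0:3,r1:Mul2,r2:3,r3:Mul1
cycle 8: CDB Mul2=9; issue SUB r1<-Add1 // r0:3,r1:Add1,r2:3,r3:Mul1
cycle 9: issue MUL r0<-Mul2 // r0:Mul2,r1:Add1,r2:3,r3:Mul1
cycle 10: stall // r0:Mul2,r1:Add1,r2:3,r3:Mul1
cycle 11: stall // r0:Mul2,r1:Add1,r2:3,r3:Mul1
cycle 12: stall // r0:Mul2,r1:Add1,r2:3,r3:Mul1
cycle 13: CDB Mul1=27; issue MUL r2<-Mul1 // r0:Mul2,r1:Add1,r2:Mul1,r3:27
cycle 14: stall // r0:Mul2,r1:Add1,r2:Mul1,r3:27
cycle 15: stall // r0:Mul2,r1:Add1,r2:Mul1,r3:27
cycle 16: CDB Add1=-24; stall // r0:Mul2,r1:-24,r2:Mul1,r3:27
cycle 17: stall // r0:Mul2,r1:-24,r2:Mul1,r3:27
cycle 18: CDB Mul1=9; issue MUL r1<-Mul1 // r0:Mul2,r1:Mul1,r2:9,r3:27
cycle 19: CDB Mul2=81 // r0:81,r1:Mul1,r2:9,r3:27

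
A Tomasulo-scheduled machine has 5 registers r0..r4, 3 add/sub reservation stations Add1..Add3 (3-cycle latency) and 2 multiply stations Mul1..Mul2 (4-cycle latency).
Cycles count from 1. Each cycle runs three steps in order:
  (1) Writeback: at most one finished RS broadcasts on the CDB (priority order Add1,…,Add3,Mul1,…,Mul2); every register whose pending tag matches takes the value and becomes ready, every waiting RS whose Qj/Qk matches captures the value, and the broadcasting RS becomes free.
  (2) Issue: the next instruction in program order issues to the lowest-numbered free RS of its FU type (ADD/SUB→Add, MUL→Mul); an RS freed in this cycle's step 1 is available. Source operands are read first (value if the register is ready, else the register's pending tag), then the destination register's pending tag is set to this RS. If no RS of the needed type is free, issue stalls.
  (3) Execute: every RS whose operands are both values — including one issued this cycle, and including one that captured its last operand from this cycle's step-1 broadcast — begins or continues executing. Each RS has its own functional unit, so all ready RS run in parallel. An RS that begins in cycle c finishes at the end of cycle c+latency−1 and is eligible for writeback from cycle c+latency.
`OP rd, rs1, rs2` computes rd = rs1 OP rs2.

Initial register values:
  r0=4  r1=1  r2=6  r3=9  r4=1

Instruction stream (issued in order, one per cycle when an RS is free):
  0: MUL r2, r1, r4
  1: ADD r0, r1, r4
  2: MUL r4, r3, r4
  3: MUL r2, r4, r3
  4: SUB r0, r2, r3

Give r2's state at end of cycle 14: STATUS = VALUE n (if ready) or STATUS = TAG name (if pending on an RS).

cycle 1: issue MUL r2<-Mul1 // r0:4,r1:1,r2:Mul1,r3:9,r4:1
cycle 2: issue ADD r0<-Add1 // r0:Add1,r1:1,r2:Mul1,r3:9,r4:1
cycle 3: issue MUL r4<-Mul2 // r0:Add1,r1:1,r2:Mul1,r3:9,r4:Mul2
cycle 4: stall // r0:Add1,r1:1,r2:Mul1,r3:9,r4:Mul2
cycle 5: CDB Add1=2; stall // r0:2,r1:1,r2:Mul1,r3:9,r4:Mul2
cycle 6: CDB Mul1=1; issue MUL r2<-Mul1 // r0:2,r1:1,r2:Mul1,r3:9,r4:Mul2
cycle 7: CDB Mul2=9; issue SUB r0<-Add1 // r0:Add1,r1:1,r2:Mul1,r3:9,r4:9
cycle 8: - // r0:Add1,r1:1,r2:Mul1,r3:9,r4:9
cycle 9: - // r0:Add1,r1:1,r2:Mul1,r3:9,r4:9
cycle 10: - // r0:Add1,r1:1,r2:Mul1,r3:9,r4:9
cycle 11: CDB Mul1=81 // r0:Add1,r1:1,r2:81,r3:9,r4:9
cycle 12: - // r0:Add1,r1:1,r2:81,r3:9,r4:9
cycle 13: - // r0:Add1,r1:1,r2:81,r3:9,r4:9
cycle 14: CDB Add1=72 // r0:72,r1:1,r2:81,r3:9,r4:9

STATUS = VALUE 81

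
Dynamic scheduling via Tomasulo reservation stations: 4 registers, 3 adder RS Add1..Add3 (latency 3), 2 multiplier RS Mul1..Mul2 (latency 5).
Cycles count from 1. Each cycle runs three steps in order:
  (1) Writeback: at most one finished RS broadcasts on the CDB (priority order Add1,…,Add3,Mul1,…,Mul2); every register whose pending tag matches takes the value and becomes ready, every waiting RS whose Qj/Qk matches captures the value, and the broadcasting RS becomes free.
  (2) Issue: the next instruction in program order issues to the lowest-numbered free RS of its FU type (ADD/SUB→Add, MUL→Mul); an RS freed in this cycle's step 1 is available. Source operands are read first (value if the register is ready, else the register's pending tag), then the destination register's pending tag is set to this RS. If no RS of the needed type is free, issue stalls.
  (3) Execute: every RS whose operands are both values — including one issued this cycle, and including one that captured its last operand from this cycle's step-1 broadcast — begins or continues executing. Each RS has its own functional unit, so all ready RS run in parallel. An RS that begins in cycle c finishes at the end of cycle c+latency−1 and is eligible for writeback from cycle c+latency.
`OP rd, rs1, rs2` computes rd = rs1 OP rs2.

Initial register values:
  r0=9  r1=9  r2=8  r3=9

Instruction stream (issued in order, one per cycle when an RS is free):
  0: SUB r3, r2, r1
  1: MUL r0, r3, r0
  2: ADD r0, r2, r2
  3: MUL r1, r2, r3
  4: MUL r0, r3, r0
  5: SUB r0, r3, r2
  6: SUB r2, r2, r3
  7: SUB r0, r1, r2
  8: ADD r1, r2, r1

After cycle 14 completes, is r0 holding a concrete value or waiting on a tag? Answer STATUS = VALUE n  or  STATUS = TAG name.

STATUS = TAG Add3

c1: issue SUB r3<-Add1 | r0:9,r1:9,r2:8,r3:Add1
c2: issue MUL r0<-Mul1 | r0:Mul1,r1:9,r2:8,r3:Add1
c3: issue ADD r0<-Add2 | r0:Add2,r1:9,r2:8,r3:Add1
c4: CDB Add1=-1; issue MUL r1<-Mul2 | r0:Add2,r1:Mul2,r2:8,r3:-1
c5: stall | r0:Add2,r1:Mul2,r2:8,r3:-1
c6: CDB Add2=16; stall | r0:16,r1:Mul2,r2:8,r3:-1
c7: stall | r0:16,r1:Mul2,r2:8,r3:-1
c8: stall | r0:16,r1:Mul2,r2:8,r3:-1
c9: CDB Mul1=-9; issue MUL r0<-Mul1 | r0:Mul1,r1:Mul2,r2:8,r3:-1
c10: CDB Mul2=-8; issue SUB r0<-Add1 | r0:Add1,r1:-8,r2:8,r3:-1
c11: issue SUB r2<-Add2 | r0:Add1,r1:-8,r2:Add2,r3:-1
c12: issue SUB r0<-Add3 | r0:Add3,r1:-8,r2:Add2,r3:-1
c13: CDB Add1=-9; issue ADD r1<-Add1 | r0:Add3,r1:Add1,r2:Add2,r3:-1
c14: CDB Add2=9 | r0:Add3,r1:Add1,r2:9,r3:-1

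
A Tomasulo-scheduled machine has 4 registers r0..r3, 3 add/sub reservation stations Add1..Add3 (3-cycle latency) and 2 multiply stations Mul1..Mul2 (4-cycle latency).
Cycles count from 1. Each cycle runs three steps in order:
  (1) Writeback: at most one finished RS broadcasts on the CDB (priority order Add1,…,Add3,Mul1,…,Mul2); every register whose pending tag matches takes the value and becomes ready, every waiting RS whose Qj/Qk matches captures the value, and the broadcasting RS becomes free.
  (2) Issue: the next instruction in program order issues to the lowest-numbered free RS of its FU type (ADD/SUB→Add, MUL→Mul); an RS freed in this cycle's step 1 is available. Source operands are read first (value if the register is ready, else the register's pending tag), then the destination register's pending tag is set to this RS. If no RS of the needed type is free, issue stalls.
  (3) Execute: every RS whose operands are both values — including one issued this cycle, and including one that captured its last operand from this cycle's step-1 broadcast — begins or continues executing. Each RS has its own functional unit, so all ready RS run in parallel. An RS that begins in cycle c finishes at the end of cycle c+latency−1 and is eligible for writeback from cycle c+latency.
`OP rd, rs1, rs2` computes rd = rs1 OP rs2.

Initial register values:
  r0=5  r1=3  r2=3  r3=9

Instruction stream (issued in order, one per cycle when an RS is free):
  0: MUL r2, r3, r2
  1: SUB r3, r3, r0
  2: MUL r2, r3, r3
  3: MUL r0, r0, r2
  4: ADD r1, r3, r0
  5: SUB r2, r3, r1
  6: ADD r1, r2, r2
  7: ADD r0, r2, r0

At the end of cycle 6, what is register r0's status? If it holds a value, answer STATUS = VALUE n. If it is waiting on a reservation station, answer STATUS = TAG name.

STATUS = TAG Mul1

cycle 1: issue MUL r2<-Mul1 // r0:5,r1:3,r2:Mul1,r3:9
cycle 2: issue SUB r3<-Add1 // r0:5,r1:3,r2:Mul1,r3:Add1
cycle 3: issue MUL r2<-Mul2 // r0:5,r1:3,r2:Mul2,r3:Add1
cycle 4: stall // r0:5,r1:3,r2:Mul2,r3:Add1
cycle 5: CDB Add1=4; stall // r0:5,r1:3,r2:Mul2,r3:4
cycle 6: CDB Mul1=27; issue MUL r0<-Mul1 // r0:Mul1,r1:3,r2:Mul2,r3:4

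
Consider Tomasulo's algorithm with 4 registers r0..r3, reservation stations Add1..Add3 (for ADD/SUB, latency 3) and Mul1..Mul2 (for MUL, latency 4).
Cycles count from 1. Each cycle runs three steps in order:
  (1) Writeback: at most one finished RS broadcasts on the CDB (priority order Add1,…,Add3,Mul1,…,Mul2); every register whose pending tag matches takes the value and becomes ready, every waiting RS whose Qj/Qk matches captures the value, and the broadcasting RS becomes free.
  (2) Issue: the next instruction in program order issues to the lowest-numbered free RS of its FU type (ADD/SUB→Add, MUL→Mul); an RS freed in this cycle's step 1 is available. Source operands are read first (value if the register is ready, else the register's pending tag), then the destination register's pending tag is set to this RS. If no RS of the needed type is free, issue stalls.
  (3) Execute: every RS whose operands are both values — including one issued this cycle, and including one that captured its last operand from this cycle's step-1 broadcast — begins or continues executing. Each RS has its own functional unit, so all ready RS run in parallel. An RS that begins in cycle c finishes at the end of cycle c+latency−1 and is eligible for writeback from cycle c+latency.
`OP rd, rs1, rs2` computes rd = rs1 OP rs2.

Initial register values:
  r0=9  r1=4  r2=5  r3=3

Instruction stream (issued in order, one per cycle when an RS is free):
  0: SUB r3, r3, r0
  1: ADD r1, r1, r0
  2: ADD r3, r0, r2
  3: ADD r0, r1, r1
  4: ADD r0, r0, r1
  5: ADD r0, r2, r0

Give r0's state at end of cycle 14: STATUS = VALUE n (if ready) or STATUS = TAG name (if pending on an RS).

cycle 1: issue SUB r3<-Add1 // r0:9,r1:4,r2:5,r3:Add1
cycle 2: issue ADD r1<-Add2 // r0:9,r1:Add2,r2:5,r3:Add1
cycle 3: issue ADD r3<-Add3 // r0:9,r1:Add2,r2:5,r3:Add3
cycle 4: CDB Add1=-6; issue ADD r0<-Add1 // r0:Add1,r1:Add2,r2:5,r3:Add3
cycle 5: CDB Add2=13; issue ADD r0<-Add2 // r0:Add2,r1:13,r2:5,r3:Add3
cycle 6: CDB Add3=14; issue ADD r0<-Add3 // r0:Add3,r1:13,r2:5,r3:14
cycle 7: - // r0:Add3,r1:13,r2:5,r3:14
cycle 8: CDB Add1=26 // r0:Add3,r1:13,r2:5,r3:14
cycle 9: - // r0:Add3,r1:13,r2:5,r3:14
cycle 10: - // r0:Add3,r1:13,r2:5,r3:14
cycle 11: CDB Add2=39 // r0:Add3,r1:13,r2:5,r3:14
cycle 12: - // r0:Add3,r1:13,r2:5,r3:14
cycle 13: - // r0:Add3,r1:13,r2:5,r3:14
cycle 14: CDB Add3=44 // r0:44,r1:13,r2:5,r3:14

STATUS = VALUE 44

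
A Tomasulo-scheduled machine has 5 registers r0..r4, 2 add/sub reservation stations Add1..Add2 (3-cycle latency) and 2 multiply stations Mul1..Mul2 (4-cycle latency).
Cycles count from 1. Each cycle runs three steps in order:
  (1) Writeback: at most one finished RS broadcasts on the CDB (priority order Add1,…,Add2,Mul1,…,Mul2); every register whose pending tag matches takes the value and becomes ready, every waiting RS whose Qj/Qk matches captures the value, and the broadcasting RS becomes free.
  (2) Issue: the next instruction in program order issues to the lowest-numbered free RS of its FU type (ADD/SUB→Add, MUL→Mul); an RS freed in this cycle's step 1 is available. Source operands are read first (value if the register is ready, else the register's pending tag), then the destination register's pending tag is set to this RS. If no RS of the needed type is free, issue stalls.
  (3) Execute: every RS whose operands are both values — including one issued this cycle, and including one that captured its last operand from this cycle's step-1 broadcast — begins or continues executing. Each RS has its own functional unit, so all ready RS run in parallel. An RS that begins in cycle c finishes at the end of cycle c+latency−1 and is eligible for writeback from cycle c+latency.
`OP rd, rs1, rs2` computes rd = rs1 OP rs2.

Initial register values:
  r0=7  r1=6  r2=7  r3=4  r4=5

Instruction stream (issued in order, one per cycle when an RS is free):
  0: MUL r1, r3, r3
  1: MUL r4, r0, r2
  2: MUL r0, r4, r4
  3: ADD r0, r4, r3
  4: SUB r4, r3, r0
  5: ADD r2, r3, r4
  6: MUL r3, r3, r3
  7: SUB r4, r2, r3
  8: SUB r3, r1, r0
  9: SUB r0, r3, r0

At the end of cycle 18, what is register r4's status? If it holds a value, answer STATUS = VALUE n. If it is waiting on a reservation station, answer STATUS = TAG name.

STATUS = TAG Add2

cycle 1: issue MUL r1<-Mul1 // r0:7,r1:Mul1,r2:7,r3:4,r4:5
cycle 2: issue MUL r4<-Mul2 // r0:7,r1:Mul1,r2:7,r3:4,r4:Mul2
cycle 3: stall // r0:7,r1:Mul1,r2:7,r3:4,r4:Mul2
cycle 4: stall // r0:7,r1:Mul1,r2:7,r3:4,r4:Mul2
cycle 5: CDB Mul1=16; issue MUL r0<-Mul1 // r0:Mul1,r1:16,r2:7,r3:4,r4:Mul2
cycle 6: CDB Mul2=49; issue ADD r0<-Add1 // r0:Add1,r1:16,r2:7,r3:4,r4:49
cycle 7: issue SUB r4<-Add2 // r0:Add1,r1:16,r2:7,r3:4,r4:Add2
cycle 8: stall // r0:Add1,r1:16,r2:7,r3:4,r4:Add2
cycle 9: CDB Add1=53; issue ADD r2<-Add1 // r0:53,r1:16,r2:Add1,r3:4,r4:Add2
cycle 10: CDB Mul1=2401; issue MUL r3<-Mul1 // r0:53,r1:16,r2:Add1,r3:Mul1,r4:Add2
cycle 11: stall // r0:53,r1:16,r2:Add1,r3:Mul1,r4:Add2
cycle 12: CDB Add2=-49; issue SUB r4<-Add2 // r0:53,r1:16,r2:Add1,r3:Mul1,r4:Add2
cycle 13: stall // r0:53,r1:16,r2:Add1,r3:Mul1,r4:Add2
cycle 14: CDB Mul1=16; stall // r0:53,r1:16,r2:Add1,r3:16,r4:Add2
cycle 15: CDB Add1=-45; issue SUB r3<-Add1 // r0:53,r1:16,r2:-45,r3:Add1,r4:Add2
cycle 16: stall // r0:53,r1:16,r2:-45,r3:Add1,r4:Add2
cycle 17: stall // r0:53,r1:16,r2:-45,r3:Add1,r4:Add2
cycle 18: CDB Add1=-37; issue SUB r0<-Add1 // r0:Add1,r1:16,r2:-45,r3:-37,r4:Add2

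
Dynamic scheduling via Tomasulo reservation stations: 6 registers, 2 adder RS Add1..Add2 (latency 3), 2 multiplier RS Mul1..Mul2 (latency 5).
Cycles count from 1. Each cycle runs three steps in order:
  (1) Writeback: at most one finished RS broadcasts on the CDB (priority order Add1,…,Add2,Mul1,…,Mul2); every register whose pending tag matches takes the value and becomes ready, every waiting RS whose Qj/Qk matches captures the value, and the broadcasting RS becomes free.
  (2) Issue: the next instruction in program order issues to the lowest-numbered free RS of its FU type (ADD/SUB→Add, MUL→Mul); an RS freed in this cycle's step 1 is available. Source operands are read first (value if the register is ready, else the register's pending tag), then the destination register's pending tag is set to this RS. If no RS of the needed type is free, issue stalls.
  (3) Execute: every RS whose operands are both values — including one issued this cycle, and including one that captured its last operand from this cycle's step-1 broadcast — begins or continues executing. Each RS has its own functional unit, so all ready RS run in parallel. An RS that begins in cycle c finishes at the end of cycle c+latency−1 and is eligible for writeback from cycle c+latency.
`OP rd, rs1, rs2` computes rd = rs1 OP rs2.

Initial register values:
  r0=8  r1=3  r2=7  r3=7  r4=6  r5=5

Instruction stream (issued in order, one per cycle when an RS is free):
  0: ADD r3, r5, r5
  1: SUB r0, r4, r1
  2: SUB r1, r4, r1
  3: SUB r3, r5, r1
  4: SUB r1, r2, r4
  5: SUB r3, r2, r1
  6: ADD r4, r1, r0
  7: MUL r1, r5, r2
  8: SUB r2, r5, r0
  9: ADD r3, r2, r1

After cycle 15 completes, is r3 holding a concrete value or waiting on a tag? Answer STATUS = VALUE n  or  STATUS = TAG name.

c1: issue ADD r3<-Add1 | r0:8,r1:3,r2:7,r3:Add1,r4:6,r5:5
c2: issue SUB r0<-Add2 | r0:Add2,r1:3,r2:7,r3:Add1,r4:6,r5:5
c3: stall | r0:Add2,r1:3,r2:7,r3:Add1,r4:6,r5:5
c4: CDB Add1=10; issue SUB r1<-Add1 | r0:Add2,r1:Add1,r2:7,r3:10,r4:6,r5:5
c5: CDB Add2=3; issue SUB r3<-Add2 | r0:3,r1:Add1,r2:7,r3:Add2,r4:6,r5:5
c6: stall | r0:3,r1:Add1,r2:7,r3:Add2,r4:6,r5:5
c7: CDB Add1=3; issue SUB r1<-Add1 | r0:3,r1:Add1,r2:7,r3:Add2,r4:6,r5:5
c8: stall | r0:3,r1:Add1,r2:7,r3:Add2,r4:6,r5:5
c9: stall | r0:3,r1:Add1,r2:7,r3:Add2,r4:6,r5:5
c10: CDB Add1=1; issue SUB r3<-Add1 | r0:3,r1:1,r2:7,r3:Add1,r4:6,r5:5
c11: CDB Add2=2; issue ADD r4<-Add2 | r0:3,r1:1,r2:7,r3:Add1,r4:Add2,r5:5
c12: issue MUL r1<-Mul1 | r0:3,r1:Mul1,r2:7,r3:Add1,r4:Add2,r5:5
c13: CDB Add1=6; issue SUB r2<-Add1 | r0:3,r1:Mul1,r2:Add1,r3:6,r4:Add2,r5:5
c14: CDB Add2=4; issue ADD r3<-Add2 | r0:3,r1:Mul1,r2:Add1,r3:Add2,r4:4,r5:5
c15: - | r0:3,r1:Mul1,r2:Add1,r3:Add2,r4:4,r5:5

STATUS = TAG Add2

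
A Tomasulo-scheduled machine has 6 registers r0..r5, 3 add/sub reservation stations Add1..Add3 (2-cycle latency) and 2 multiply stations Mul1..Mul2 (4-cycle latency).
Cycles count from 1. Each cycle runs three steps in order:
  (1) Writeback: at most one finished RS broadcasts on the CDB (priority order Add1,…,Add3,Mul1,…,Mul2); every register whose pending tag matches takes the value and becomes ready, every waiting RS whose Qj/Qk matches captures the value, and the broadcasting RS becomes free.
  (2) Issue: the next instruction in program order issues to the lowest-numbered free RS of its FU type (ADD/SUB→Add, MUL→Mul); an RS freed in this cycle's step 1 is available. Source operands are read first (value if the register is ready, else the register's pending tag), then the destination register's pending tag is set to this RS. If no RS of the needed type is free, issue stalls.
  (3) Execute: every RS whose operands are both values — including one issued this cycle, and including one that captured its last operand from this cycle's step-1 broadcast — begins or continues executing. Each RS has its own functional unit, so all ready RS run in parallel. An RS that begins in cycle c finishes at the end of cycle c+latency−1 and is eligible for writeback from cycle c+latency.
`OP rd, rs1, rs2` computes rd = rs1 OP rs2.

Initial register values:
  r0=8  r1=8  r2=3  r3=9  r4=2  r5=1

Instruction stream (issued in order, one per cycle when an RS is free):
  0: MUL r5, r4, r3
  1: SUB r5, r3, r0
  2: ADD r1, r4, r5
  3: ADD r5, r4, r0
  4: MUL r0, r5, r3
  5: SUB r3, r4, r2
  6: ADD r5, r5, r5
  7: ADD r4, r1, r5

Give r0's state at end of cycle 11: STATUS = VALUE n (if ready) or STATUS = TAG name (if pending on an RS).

STATUS = VALUE 90

  c1: issue MUL r5<-Mul1  regs: r0:8,r1:8,r2:3,r3:9,r4:2,r5:Mul1
  c2: issue SUB r5<-Add1  regs: r0:8,r1:8,r2:3,r3:9,r4:2,r5:Add1
  c3: issue ADD r1<-Add2  regs: r0:8,r1:Add2,r2:3,r3:9,r4:2,r5:Add1
  c4: CDB Add1=1; issue ADD r5<-Add1  regs: r0:8,r1:Add2,r2:3,r3:9,r4:2,r5:Add1
  c5: CDB Mul1=18; issue MUL r0<-Mul1  regs: r0:Mul1,r1:Add2,r2:3,r3:9,r4:2,r5:Add1
  c6: CDB Add1=10; issue SUB r3<-Add1  regs: r0:Mul1,r1:Add2,r2:3,r3:Add1,r4:2,r5:10
  c7: CDB Add2=3; issue ADD r5<-Add2  regs: r0:Mul1,r1:3,r2:3,r3:Add1,r4:2,r5:Add2
  c8: CDB Add1=-1; issue ADD r4<-Add1  regs: r0:Mul1,r1:3,r2:3,r3:-1,r4:Add1,r5:Add2
  c9: CDB Add2=20  regs: r0:Mul1,r1:3,r2:3,r3:-1,r4:Add1,r5:20
  c10: CDB Mul1=90  regs: r0:90,r1:3,r2:3,r3:-1,r4:Add1,r5:20
  c11: CDB Add1=23  regs: r0:90,r1:3,r2:3,r3:-1,r4:23,r5:20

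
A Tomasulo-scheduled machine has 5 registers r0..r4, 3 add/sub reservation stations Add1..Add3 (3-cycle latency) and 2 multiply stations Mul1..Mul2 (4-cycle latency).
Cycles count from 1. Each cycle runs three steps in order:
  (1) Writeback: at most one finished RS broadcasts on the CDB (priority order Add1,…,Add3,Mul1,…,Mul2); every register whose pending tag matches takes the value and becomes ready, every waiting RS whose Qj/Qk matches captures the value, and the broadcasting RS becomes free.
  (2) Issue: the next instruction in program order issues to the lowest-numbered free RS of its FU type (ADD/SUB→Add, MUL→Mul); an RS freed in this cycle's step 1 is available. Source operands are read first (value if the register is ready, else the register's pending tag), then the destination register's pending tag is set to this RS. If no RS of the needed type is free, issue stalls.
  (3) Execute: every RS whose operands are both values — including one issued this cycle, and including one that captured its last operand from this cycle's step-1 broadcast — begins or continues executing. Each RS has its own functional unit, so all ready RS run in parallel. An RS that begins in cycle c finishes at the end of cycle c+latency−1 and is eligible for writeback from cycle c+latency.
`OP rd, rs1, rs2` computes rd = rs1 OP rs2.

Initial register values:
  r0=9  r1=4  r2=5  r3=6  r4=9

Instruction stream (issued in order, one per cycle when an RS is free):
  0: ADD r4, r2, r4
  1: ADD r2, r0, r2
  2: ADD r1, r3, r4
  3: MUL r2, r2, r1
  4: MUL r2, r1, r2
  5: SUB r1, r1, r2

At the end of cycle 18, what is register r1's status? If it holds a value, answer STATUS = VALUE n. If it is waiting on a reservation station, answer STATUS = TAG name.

STATUS = VALUE -5580

  c1: issue ADD r4<-Add1  regs: r0:9,r1:4,r2:5,r3:6,r4:Add1
  c2: issue ADD r2<-Add2  regs: r0:9,r1:4,r2:Add2,r3:6,r4:Add1
  c3: issue ADD r1<-Add3  regs: r0:9,r1:Add3,r2:Add2,r3:6,r4:Add1
  c4: CDB Add1=14; issue MUL r2<-Mul1  regs: r0:9,r1:Add3,r2:Mul1,r3:6,r4:14
  c5: CDB Add2=14; issue MUL r2<-Mul2  regs: r0:9,r1:Add3,r2:Mul2,r3:6,r4:14
  c6: issue SUB r1<-Add1  regs: r0:9,r1:Add1,r2:Mul2,r3:6,r4:14
  c7: CDB Add3=20  regs: r0:9,r1:Add1,r2:Mul2,r3:6,r4:14
  c8: -  regs: r0:9,r1:Add1,r2:Mul2,r3:6,r4:14
  c9: -  regs: r0:9,r1:Add1,r2:Mul2,r3:6,r4:14
  c10: -  regs: r0:9,r1:Add1,r2:Mul2,r3:6,r4:14
  c11: CDB Mul1=280  regs: r0:9,r1:Add1,r2:Mul2,r3:6,r4:14
  c12: -  regs: r0:9,r1:Add1,r2:Mul2,r3:6,r4:14
  c13: -  regs: r0:9,r1:Add1,r2:Mul2,r3:6,r4:14
  c14: -  regs: r0:9,r1:Add1,r2:Mul2,r3:6,r4:14
  c15: CDB Mul2=5600  regs: r0:9,r1:Add1,r2:5600,r3:6,r4:14
  c16: -  regs: r0:9,r1:Add1,r2:5600,r3:6,r4:14
  c17: -  regs: r0:9,r1:Add1,r2:5600,r3:6,r4:14
  c18: CDB Add1=-5580  regs: r0:9,r1:-5580,r2:5600,r3:6,r4:14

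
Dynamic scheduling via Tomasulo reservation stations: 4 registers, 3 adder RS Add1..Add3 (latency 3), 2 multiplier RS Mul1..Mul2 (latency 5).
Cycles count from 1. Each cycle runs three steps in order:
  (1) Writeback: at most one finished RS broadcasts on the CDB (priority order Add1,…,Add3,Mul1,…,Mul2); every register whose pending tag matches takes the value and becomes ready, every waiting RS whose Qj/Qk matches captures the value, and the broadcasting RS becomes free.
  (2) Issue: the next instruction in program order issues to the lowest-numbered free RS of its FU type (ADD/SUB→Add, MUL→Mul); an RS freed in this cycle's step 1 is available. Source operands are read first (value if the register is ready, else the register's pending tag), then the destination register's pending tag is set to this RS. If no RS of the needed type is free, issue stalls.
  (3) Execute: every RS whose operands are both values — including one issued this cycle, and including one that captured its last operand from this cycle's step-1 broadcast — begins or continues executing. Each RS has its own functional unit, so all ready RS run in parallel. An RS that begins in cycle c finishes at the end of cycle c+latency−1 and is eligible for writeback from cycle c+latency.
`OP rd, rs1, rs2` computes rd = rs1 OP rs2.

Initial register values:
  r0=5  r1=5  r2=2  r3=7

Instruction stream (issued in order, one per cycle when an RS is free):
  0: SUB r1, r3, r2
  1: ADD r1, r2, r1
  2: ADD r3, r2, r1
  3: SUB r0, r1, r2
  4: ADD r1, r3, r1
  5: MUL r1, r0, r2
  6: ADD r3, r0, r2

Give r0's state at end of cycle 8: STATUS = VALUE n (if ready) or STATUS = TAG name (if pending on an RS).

  c1: issue SUB r1<-Add1  regs: r0:5,r1:Add1,r2:2,r3:7
  c2: issue ADD r1<-Add2  regs: r0:5,r1:Add2,r2:2,r3:7
  c3: issue ADD r3<-Add3  regs: r0:5,r1:Add2,r2:2,r3:Add3
  c4: CDB Add1=5; issue SUB r0<-Add1  regs: r0:Add1,r1:Add2,r2:2,r3:Add3
  c5: stall  regs: r0:Add1,r1:Add2,r2:2,r3:Add3
  c6: stall  regs: r0:Add1,r1:Add2,r2:2,r3:Add3
  c7: CDB Add2=7; issue ADD r1<-Add2  regs: r0:Add1,r1:Add2,r2:2,r3:Add3
  c8: issue MUL r1<-Mul1  regs: r0:Add1,r1:Mul1,r2:2,r3:Add3

STATUS = TAG Add1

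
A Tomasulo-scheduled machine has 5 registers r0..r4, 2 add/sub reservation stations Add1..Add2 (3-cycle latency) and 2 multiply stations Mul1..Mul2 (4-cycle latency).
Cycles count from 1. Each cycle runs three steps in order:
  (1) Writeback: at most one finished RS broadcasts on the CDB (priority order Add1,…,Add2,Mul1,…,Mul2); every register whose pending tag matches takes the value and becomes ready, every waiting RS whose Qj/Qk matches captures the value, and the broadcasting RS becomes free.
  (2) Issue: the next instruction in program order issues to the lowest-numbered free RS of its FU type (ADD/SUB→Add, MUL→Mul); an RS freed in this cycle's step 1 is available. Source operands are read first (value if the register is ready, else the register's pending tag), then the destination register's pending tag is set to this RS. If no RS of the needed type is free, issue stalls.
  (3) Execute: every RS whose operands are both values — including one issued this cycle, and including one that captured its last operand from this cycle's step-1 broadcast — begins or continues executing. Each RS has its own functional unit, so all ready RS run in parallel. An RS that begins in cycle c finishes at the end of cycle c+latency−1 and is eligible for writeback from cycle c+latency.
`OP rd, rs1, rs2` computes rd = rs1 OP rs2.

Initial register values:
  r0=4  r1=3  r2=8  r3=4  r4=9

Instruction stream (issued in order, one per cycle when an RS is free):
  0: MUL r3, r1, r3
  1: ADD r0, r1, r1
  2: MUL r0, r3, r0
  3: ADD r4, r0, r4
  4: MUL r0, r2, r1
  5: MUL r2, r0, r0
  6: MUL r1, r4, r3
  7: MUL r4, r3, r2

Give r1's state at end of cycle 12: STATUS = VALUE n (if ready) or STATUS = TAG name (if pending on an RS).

cycle 1: issue MUL r3<-Mul1 // r0:4,r1:3,r2:8,r3:Mul1,r4:9
cycle 2: issue ADD r0<-Add1 // r0:Add1,r1:3,r2:8,r3:Mul1,r4:9
cycle 3: issue MUL r0<-Mul2 // r0:Mul2,r1:3,r2:8,r3:Mul1,r4:9
cycle 4: issue ADD r4<-Add2 // r0:Mul2,r1:3,r2:8,r3:Mul1,r4:Add2
cycle 5: CDB Add1=6; stall // r0:Mul2,r1:3,r2:8,r3:Mul1,r4:Add2
cycle 6: CDB Mul1=12; issue MUL r0<-Mul1 // r0:Mul1,r1:3,r2:8,r3:12,r4:Add2
cycle 7: stall // r0:Mul1,r1:3,r2:8,r3:12,r4:Add2
cycle 8: stall // r0:Mul1,r1:3,r2:8,r3:12,r4:Add2
cycle 9: stall // r0:Mul1,r1:3,r2:8,r3:12,r4:Add2
cycle 10: CDB Mul1=24; issue MUL r2<-Mul1 // r0:24,r1:3,r2:Mul1,r3:12,r4:Add2
cycle 11: CDB Mul2=72; issue MUL r1<-Mul2 // r0:24,r1:Mul2,r2:Mul1,r3:12,r4:Add2
cycle 12: stall // r0:24,r1:Mul2,r2:Mul1,r3:12,r4:Add2

STATUS = TAG Mul2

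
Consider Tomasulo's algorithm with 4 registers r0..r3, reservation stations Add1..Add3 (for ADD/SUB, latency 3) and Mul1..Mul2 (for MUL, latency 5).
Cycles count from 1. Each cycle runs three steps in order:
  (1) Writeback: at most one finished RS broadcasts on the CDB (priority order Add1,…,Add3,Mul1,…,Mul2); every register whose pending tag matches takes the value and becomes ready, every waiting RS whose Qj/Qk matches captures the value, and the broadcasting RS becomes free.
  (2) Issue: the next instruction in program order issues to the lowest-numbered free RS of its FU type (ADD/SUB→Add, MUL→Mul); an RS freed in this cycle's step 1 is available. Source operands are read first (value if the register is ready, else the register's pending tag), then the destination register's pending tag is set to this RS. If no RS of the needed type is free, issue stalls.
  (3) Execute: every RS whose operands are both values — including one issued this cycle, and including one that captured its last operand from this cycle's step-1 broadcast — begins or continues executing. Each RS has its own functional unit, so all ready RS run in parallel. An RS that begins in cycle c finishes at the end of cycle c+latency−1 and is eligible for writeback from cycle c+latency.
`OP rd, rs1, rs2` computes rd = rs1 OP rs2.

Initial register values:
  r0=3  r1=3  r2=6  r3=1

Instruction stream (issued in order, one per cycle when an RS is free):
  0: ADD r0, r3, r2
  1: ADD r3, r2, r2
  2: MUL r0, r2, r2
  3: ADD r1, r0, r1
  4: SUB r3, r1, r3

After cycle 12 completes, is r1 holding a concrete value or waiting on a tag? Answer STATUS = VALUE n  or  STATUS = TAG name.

  c1: issue ADD r0<-Add1  regs: r0:Add1,r1:3,r2:6,r3:1
  c2: issue ADD r3<-Add2  regs: r0:Add1,r1:3,r2:6,r3:Add2
  c3: issue MUL r0<-Mul1  regs: r0:Mul1,r1:3,r2:6,r3:Add2
  c4: CDB Add1=7; issue ADD r1<-Add1  regs: r0:Mul1,r1:Add1,r2:6,r3:Add2
  c5: CDB Add2=12; issue SUB r3<-Add2  regs: r0:Mul1,r1:Add1,r2:6,r3:Add2
  c6: -  regs: r0:Mul1,r1:Add1,r2:6,r3:Add2
  c7: -  regs: r0:Mul1,r1:Add1,r2:6,r3:Add2
  c8: CDB Mul1=36  regs: r0:36,r1:Add1,r2:6,r3:Add2
  c9: -  regs: r0:36,r1:Add1,r2:6,r3:Add2
  c10: -  regs: r0:36,r1:Add1,r2:6,r3:Add2
  c11: CDB Add1=39  regs: r0:36,r1:39,r2:6,r3:Add2
  c12: -  regs: r0:36,r1:39,r2:6,r3:Add2

STATUS = VALUE 39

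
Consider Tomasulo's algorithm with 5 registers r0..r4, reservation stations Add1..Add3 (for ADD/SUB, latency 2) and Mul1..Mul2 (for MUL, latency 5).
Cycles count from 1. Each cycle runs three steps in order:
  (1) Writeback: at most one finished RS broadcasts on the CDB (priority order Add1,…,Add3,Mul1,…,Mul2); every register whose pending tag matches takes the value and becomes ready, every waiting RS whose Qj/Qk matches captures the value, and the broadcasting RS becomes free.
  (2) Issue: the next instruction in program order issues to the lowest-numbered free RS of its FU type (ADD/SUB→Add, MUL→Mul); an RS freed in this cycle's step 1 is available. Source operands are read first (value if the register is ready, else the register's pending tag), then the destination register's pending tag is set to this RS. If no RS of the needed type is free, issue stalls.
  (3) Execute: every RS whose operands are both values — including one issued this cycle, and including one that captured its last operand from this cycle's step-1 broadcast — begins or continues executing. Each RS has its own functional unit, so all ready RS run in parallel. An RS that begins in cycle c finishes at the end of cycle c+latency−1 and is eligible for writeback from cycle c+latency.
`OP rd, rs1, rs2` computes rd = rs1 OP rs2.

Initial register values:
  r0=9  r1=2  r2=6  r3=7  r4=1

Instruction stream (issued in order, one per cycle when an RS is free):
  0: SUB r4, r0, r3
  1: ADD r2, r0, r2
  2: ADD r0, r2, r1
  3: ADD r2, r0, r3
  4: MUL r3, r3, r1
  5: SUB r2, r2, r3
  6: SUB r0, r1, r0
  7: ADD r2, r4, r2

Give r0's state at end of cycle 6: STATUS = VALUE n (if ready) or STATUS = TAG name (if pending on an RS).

STATUS = VALUE 17

cycle 1: issue SUB r4<-Add1 // r0:9,r1:2,r2:6,r3:7,r4:Add1
cycle 2: issue ADD r2<-Add2 // r0:9,r1:2,r2:Add2,r3:7,r4:Add1
cycle 3: CDB Add1=2; issue ADD r0<-Add1 // r0:Add1,r1:2,r2:Add2,r3:7,r4:2
cycle 4: CDB Add2=15; issue ADD r2<-Add2 // r0:Add1,r1:2,r2:Add2,r3:7,r4:2
cycle 5: issue MUL r3<-Mul1 // r0:Add1,r1:2,r2:Add2,r3:Mul1,r4:2
cycle 6: CDB Add1=17; issue SUB r2<-Add1 // r0:17,r1:2,r2:Add1,r3:Mul1,r4:2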